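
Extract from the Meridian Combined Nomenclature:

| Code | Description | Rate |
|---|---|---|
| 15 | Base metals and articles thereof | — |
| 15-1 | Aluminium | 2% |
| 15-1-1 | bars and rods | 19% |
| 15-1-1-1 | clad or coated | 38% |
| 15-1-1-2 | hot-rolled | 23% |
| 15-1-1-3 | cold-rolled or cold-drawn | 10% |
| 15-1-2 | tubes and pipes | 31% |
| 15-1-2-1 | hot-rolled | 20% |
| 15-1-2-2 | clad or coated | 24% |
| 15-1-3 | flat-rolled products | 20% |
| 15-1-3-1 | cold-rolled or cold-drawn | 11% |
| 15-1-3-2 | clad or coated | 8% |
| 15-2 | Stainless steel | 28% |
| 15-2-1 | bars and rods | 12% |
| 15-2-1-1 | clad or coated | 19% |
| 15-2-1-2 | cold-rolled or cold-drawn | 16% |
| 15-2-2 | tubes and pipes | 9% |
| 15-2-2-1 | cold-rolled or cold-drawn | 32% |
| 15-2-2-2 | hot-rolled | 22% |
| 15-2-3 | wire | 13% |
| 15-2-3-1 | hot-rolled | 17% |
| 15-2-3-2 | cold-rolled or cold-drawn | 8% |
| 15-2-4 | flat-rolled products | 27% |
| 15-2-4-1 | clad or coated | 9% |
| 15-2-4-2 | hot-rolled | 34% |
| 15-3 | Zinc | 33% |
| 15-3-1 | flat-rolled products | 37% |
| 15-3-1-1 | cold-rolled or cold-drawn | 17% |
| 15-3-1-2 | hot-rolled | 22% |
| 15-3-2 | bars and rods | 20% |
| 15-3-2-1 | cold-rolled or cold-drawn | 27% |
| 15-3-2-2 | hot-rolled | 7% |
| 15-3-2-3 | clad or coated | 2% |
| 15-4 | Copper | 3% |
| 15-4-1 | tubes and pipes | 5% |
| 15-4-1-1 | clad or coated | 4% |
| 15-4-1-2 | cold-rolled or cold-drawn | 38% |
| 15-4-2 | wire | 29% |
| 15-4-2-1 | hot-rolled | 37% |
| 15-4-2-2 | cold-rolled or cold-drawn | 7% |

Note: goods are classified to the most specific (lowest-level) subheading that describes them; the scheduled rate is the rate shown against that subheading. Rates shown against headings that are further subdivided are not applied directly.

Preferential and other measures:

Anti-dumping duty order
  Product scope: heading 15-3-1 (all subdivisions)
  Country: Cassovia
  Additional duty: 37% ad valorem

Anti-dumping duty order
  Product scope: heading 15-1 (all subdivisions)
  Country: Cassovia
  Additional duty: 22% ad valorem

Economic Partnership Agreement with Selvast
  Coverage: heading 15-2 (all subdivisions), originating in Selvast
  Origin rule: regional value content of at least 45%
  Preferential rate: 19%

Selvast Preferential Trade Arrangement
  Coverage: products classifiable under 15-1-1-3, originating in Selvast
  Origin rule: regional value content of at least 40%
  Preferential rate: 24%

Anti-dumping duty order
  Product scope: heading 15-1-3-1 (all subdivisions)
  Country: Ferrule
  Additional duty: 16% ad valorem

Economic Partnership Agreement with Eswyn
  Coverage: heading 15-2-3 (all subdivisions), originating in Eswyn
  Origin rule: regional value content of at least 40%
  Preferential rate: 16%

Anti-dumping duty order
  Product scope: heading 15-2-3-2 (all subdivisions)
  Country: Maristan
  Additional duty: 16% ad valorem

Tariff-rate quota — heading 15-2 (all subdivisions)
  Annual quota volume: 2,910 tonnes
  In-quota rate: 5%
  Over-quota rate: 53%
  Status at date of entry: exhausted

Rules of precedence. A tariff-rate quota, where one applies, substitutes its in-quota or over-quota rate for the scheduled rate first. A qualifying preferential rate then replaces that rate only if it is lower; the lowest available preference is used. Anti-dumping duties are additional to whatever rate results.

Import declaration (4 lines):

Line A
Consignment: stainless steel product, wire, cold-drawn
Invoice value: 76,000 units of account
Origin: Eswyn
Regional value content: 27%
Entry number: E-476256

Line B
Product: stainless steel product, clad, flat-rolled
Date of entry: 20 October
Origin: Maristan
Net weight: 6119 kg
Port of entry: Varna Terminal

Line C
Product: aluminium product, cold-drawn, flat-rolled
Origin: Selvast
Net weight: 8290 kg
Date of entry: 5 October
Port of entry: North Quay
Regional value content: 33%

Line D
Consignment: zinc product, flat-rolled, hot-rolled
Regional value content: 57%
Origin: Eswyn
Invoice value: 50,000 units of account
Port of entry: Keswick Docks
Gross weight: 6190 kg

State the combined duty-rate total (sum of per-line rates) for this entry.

Line A: stainless steel → 15-2; wire → 15-2-3; cold-drawn → 15-2-3-2. Scheduled 8%. quota on 15-2 exhausted → over-quota 53%; Eswyn agreement on 15-2-3: RVC < 40%. → 53%.
Line B: stainless steel → 15-2; flat-rolled → 15-2-4; clad → 15-2-4-1. Scheduled 9%. quota on 15-2 exhausted → over-quota 53%. → 53%.
Line C: aluminium → 15-1; flat-rolled → 15-1-3; cold-drawn → 15-1-3-1. Scheduled 11%. Selvast agreement on 15-2: 15-1-3-1 not covered; Selvast agreement on 15-1-1-3: 15-1-3-1 not covered. → 11%.
Line D: zinc → 15-3; flat-rolled → 15-3-1; hot-rolled → 15-3-1-2. Scheduled 22%. Eswyn agreement on 15-2-3: 15-3-1-2 not covered. → 22%.
Sum: 53% + 53% + 11% + 22% = 139%.

139%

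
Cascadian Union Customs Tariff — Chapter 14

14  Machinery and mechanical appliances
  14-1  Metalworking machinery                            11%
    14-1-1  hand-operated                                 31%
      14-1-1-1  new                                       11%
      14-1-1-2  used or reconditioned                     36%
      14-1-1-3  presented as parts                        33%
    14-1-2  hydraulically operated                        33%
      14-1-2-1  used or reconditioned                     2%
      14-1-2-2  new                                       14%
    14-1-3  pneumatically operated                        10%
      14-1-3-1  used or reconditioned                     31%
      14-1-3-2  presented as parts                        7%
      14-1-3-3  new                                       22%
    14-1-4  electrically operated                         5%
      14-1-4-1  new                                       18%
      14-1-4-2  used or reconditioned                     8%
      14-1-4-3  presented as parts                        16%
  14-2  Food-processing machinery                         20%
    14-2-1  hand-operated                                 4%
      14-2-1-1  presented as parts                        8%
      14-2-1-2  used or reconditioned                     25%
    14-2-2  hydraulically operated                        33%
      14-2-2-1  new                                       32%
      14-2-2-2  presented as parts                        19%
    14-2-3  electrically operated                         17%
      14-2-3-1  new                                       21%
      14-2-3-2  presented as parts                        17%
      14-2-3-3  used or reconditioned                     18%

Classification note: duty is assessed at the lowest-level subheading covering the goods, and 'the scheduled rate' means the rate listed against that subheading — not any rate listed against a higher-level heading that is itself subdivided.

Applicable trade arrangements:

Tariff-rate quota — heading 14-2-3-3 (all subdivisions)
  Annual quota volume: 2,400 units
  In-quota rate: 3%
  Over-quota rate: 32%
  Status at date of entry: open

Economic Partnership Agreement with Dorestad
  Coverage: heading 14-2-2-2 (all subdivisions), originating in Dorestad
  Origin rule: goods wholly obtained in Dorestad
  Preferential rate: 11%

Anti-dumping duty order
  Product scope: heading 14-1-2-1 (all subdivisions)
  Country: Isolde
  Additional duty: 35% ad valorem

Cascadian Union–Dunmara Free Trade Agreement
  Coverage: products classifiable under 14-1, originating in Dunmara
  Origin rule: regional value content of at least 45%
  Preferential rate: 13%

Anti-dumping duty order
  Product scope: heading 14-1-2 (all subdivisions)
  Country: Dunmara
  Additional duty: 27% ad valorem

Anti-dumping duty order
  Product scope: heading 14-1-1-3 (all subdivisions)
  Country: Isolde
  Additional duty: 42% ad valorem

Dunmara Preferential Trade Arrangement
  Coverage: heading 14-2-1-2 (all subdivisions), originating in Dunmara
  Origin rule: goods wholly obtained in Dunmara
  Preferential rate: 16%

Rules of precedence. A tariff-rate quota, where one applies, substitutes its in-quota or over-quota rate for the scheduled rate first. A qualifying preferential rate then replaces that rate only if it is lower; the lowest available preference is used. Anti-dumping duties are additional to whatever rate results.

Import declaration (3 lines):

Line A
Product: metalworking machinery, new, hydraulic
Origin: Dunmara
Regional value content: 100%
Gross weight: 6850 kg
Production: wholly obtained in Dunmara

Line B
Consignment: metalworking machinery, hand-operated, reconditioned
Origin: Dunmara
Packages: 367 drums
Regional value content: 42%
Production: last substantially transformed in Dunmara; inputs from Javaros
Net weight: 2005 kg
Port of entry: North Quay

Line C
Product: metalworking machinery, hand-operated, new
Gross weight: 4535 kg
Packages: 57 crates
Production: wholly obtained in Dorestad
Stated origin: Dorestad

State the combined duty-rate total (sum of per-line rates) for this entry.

87%

Line A: metalworking → 14-1; hydraulic → 14-1-2; new → 14-1-2-2. Scheduled 14%. Dunmara agreement on 14-1: RVC ≥ 45% → 13% available; Dunmara agreement on 14-2-1-2: 14-1-2-2 not covered; preferential 13%; anti-dumping (Dunmara, 14-1-2): +27%; total 13% + 27% = 40%. → 40%.
Line B: metalworking → 14-1; hand-operated → 14-1-1; reconditioned → 14-1-1-2. Scheduled 36%. Dunmara agreement on 14-1: RVC < 45%; Dunmara agreement on 14-2-1-2: 14-1-1-2 not covered. → 36%.
Line C: metalworking → 14-1; hand-operated → 14-1-1; new → 14-1-1-1. Scheduled 11%. Dorestad agreement on 14-2-2-2: 14-1-1-1 not covered. → 11%.
Sum: 40% + 36% + 11% = 87%.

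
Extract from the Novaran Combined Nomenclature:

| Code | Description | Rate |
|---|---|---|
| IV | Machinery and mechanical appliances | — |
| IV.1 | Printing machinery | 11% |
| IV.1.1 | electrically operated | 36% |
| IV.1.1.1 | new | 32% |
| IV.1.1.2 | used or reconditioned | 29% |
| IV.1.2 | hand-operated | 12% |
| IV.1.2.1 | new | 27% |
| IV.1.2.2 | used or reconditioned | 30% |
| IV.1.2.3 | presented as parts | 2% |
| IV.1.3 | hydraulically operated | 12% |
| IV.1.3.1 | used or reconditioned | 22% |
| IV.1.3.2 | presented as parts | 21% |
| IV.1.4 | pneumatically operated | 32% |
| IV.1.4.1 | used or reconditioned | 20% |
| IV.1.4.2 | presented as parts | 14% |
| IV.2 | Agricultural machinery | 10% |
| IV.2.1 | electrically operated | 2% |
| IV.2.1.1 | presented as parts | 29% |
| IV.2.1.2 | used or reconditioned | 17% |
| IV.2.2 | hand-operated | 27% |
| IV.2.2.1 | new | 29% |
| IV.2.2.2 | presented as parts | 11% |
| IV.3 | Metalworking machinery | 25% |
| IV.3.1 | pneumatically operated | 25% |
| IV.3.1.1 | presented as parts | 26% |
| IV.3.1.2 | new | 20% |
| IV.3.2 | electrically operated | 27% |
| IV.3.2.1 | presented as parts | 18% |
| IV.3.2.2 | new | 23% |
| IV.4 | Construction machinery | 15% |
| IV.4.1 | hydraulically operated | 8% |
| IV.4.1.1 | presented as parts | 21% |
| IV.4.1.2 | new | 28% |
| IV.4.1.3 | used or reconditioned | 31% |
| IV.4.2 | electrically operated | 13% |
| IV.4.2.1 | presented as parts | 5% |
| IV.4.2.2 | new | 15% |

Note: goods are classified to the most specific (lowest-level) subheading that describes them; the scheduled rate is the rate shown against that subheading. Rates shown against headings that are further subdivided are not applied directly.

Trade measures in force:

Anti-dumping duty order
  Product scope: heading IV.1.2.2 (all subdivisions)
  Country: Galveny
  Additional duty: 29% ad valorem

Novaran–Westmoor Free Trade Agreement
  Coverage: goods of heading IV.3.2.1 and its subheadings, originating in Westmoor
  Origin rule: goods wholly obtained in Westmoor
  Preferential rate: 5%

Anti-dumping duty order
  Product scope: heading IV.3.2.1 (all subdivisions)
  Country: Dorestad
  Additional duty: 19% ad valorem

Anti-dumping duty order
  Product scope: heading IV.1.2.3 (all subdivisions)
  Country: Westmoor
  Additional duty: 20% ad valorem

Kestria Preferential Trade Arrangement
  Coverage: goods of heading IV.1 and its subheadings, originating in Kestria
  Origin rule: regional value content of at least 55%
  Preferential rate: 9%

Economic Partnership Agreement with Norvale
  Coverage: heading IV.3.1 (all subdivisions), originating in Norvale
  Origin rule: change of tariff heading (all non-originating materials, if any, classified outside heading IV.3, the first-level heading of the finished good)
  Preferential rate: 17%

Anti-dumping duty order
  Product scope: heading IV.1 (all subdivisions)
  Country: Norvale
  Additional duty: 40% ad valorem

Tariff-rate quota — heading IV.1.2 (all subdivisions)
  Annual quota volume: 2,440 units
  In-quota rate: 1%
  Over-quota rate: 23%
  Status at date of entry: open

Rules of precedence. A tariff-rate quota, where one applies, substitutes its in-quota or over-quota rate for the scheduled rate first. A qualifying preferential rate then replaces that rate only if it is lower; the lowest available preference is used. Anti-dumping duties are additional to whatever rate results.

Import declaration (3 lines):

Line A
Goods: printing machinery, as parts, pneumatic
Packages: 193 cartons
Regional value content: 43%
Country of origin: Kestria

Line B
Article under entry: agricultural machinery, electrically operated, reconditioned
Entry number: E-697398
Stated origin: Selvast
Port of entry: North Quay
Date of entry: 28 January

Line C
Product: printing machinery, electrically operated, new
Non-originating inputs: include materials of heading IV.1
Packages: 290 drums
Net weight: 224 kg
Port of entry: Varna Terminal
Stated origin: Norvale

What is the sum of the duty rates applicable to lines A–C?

Line A: printing → IV.1; pneumatic → IV.1.4; as parts → IV.1.4.2. Scheduled 14%. Kestria agreement on IV.1: RVC < 55%. → 14%.
Line B: agricultural → IV.2; electrically operated → IV.2.1; reconditioned → IV.2.1.2. Scheduled 17%. No special measure applies. → 17%.
Line C: printing → IV.1; electrically operated → IV.1.1; new → IV.1.1.1. Scheduled 32%. Norvale agreement on IV.3.1: IV.1.1.1 not covered; anti-dumping (Norvale, IV.1): +40%; total 32% + 40% = 72%. → 72%.
Sum: 14% + 17% + 72% = 103%.

103%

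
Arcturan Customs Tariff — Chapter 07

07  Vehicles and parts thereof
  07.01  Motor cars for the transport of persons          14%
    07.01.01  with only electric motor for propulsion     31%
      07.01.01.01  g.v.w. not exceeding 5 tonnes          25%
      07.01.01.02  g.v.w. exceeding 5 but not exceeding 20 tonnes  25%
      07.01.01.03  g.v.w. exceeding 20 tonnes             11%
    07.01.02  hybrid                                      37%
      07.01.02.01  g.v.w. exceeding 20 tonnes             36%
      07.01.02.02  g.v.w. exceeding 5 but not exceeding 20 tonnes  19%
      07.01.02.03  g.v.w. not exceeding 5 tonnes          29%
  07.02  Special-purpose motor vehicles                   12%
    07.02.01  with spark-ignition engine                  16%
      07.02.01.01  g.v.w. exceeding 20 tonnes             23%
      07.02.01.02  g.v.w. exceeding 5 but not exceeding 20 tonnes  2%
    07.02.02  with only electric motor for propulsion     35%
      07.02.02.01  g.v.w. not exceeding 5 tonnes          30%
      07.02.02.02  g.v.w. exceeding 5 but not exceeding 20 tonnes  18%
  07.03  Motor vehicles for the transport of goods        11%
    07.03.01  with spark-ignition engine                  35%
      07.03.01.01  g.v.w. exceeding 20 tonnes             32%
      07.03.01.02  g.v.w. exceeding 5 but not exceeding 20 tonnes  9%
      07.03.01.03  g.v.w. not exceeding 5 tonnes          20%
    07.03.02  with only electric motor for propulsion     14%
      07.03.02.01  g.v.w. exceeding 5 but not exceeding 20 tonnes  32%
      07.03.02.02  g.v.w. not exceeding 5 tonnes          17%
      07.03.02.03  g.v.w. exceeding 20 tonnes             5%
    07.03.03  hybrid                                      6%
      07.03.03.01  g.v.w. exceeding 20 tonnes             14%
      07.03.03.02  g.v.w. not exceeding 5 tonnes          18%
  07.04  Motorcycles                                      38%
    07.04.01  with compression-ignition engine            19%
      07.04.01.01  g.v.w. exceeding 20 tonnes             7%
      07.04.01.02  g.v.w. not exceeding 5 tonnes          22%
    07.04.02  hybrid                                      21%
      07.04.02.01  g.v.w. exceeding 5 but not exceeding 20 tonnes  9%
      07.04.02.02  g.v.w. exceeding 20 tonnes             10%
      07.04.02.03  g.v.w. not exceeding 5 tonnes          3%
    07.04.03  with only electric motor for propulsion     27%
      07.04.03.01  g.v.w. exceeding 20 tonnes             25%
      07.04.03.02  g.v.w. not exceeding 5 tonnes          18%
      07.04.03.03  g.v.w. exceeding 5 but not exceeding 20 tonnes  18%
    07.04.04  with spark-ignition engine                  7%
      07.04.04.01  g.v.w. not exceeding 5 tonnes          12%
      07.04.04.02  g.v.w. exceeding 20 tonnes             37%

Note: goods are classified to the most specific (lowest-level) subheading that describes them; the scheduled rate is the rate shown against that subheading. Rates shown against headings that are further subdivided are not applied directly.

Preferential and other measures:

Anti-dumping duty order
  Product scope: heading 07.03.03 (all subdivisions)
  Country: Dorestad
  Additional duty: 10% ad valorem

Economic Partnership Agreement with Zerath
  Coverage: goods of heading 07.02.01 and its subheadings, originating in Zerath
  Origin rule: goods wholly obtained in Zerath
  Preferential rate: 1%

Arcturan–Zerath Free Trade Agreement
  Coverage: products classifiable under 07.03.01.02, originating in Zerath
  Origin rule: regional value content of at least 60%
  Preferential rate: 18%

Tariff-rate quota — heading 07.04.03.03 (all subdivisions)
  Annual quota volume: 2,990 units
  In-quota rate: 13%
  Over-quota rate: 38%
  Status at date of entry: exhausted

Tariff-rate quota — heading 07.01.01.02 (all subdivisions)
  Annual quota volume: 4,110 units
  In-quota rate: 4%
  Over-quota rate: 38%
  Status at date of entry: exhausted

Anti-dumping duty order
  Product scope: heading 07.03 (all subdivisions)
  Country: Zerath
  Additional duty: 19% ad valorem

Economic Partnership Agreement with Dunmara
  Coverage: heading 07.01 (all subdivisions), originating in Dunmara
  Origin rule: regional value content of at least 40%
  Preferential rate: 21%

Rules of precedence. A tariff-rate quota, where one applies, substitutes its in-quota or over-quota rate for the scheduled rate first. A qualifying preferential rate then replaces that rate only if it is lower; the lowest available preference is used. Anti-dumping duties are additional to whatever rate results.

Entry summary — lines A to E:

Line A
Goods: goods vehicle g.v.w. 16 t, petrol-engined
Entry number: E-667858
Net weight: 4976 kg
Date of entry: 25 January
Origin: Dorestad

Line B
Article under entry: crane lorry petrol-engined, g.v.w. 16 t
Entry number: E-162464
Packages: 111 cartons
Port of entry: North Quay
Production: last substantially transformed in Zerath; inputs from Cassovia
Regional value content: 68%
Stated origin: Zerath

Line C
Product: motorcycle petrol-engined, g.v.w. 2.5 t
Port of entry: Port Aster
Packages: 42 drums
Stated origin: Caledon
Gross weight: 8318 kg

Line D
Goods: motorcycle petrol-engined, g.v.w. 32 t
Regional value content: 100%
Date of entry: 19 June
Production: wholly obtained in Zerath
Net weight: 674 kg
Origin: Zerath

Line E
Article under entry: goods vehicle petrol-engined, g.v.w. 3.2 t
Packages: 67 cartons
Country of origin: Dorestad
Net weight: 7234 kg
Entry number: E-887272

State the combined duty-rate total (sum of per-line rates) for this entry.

Line A: goods vehicle → 07.03; petrol-engined → 07.03.01; g.v.w. 16 t → 07.03.01.02. Scheduled 9%. No special measure applies. → 9%.
Line B: crane lorry → 07.02; petrol-engined → 07.02.01; g.v.w. 16 t → 07.02.01.02. Scheduled 2%. Zerath agreement on 07.02.01: not wholly obtained; Zerath agreement on 07.03.01.02: 07.02.01.02 not covered. → 2%.
Line C: motorcycle → 07.04; petrol-engined → 07.04.04; g.v.w. 2.5 t → 07.04.04.01. Scheduled 12%. No special measure applies. → 12%.
Line D: motorcycle → 07.04; petrol-engined → 07.04.04; g.v.w. 32 t → 07.04.04.02. Scheduled 37%. Zerath agreement on 07.02.01: 07.04.04.02 not covered; Zerath agreement on 07.03.01.02: 07.04.04.02 not covered. → 37%.
Line E: goods vehicle → 07.03; petrol-engined → 07.03.01; g.v.w. 3.2 t → 07.03.01.03. Scheduled 20%. No special measure applies. → 20%.
Sum: 9% + 2% + 12% + 37% + 20% = 80%.

80%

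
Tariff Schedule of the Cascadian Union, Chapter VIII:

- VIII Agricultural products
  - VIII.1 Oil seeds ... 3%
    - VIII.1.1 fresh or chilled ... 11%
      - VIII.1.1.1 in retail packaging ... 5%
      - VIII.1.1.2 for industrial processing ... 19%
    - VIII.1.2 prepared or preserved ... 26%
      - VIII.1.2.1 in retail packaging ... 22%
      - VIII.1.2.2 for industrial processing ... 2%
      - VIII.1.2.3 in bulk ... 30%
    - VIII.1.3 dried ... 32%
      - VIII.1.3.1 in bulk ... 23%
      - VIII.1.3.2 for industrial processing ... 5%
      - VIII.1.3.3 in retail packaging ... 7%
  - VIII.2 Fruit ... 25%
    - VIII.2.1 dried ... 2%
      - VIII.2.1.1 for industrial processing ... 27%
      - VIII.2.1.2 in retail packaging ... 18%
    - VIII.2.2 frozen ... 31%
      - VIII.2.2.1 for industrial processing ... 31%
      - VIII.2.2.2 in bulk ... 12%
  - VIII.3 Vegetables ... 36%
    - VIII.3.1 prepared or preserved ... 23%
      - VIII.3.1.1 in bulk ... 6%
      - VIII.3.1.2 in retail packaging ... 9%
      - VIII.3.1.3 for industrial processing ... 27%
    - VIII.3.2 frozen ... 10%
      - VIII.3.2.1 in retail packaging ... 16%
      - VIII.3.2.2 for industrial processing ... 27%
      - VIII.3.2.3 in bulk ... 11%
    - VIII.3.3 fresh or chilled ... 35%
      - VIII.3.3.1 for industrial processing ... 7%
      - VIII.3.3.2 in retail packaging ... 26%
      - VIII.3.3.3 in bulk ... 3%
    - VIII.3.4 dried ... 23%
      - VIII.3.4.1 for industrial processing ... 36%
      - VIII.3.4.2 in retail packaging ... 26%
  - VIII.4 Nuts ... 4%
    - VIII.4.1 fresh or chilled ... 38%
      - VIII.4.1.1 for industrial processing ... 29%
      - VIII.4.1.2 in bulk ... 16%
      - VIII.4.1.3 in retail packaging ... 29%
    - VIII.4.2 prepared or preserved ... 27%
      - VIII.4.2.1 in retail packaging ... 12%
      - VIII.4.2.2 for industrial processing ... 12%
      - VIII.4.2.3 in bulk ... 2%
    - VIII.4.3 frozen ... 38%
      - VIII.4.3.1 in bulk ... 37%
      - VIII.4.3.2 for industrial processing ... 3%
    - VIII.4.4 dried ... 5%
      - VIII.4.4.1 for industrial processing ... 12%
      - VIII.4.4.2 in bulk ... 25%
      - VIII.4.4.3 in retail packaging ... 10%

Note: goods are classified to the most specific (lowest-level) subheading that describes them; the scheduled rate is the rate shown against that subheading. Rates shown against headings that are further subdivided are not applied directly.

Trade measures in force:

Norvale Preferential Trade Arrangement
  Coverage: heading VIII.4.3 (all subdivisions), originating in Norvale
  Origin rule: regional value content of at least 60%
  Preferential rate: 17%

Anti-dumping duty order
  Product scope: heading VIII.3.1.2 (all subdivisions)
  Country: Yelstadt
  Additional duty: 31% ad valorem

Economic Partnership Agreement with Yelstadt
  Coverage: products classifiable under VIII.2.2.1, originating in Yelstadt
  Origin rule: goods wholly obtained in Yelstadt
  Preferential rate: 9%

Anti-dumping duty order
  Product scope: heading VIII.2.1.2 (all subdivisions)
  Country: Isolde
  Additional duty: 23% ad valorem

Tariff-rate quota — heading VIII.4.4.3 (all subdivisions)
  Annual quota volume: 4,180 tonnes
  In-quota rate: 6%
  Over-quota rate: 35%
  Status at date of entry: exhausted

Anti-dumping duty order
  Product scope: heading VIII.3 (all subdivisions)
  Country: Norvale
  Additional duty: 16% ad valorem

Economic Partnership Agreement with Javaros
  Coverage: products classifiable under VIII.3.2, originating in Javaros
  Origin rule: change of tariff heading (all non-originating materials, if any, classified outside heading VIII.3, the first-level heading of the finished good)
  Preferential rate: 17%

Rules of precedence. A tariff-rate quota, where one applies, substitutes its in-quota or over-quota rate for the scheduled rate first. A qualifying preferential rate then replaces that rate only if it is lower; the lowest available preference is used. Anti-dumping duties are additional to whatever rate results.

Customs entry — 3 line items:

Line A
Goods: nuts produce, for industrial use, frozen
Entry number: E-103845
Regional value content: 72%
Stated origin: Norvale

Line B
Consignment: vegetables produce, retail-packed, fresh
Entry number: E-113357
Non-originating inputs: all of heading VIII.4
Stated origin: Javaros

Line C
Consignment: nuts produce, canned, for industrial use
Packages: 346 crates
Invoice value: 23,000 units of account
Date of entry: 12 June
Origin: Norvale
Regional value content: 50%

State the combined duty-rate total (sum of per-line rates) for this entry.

Line A: nuts → VIII.4; frozen → VIII.4.3; for industrial use → VIII.4.3.2. Scheduled 3%. Norvale agreement on VIII.4.3: RVC ≥ 60% → 17% available; preference 17% not lower than 3% → no reduction. → 3%.
Line B: vegetables → VIII.3; fresh → VIII.3.3; retail-packed → VIII.3.3.2. Scheduled 26%. Javaros agreement on VIII.3.2: VIII.3.3.2 not covered. → 26%.
Line C: nuts → VIII.4; canned → VIII.4.2; for industrial use → VIII.4.2.2. Scheduled 12%. Norvale agreement on VIII.4.3: VIII.4.2.2 not covered. → 12%.
Sum: 3% + 26% + 12% = 41%.

41%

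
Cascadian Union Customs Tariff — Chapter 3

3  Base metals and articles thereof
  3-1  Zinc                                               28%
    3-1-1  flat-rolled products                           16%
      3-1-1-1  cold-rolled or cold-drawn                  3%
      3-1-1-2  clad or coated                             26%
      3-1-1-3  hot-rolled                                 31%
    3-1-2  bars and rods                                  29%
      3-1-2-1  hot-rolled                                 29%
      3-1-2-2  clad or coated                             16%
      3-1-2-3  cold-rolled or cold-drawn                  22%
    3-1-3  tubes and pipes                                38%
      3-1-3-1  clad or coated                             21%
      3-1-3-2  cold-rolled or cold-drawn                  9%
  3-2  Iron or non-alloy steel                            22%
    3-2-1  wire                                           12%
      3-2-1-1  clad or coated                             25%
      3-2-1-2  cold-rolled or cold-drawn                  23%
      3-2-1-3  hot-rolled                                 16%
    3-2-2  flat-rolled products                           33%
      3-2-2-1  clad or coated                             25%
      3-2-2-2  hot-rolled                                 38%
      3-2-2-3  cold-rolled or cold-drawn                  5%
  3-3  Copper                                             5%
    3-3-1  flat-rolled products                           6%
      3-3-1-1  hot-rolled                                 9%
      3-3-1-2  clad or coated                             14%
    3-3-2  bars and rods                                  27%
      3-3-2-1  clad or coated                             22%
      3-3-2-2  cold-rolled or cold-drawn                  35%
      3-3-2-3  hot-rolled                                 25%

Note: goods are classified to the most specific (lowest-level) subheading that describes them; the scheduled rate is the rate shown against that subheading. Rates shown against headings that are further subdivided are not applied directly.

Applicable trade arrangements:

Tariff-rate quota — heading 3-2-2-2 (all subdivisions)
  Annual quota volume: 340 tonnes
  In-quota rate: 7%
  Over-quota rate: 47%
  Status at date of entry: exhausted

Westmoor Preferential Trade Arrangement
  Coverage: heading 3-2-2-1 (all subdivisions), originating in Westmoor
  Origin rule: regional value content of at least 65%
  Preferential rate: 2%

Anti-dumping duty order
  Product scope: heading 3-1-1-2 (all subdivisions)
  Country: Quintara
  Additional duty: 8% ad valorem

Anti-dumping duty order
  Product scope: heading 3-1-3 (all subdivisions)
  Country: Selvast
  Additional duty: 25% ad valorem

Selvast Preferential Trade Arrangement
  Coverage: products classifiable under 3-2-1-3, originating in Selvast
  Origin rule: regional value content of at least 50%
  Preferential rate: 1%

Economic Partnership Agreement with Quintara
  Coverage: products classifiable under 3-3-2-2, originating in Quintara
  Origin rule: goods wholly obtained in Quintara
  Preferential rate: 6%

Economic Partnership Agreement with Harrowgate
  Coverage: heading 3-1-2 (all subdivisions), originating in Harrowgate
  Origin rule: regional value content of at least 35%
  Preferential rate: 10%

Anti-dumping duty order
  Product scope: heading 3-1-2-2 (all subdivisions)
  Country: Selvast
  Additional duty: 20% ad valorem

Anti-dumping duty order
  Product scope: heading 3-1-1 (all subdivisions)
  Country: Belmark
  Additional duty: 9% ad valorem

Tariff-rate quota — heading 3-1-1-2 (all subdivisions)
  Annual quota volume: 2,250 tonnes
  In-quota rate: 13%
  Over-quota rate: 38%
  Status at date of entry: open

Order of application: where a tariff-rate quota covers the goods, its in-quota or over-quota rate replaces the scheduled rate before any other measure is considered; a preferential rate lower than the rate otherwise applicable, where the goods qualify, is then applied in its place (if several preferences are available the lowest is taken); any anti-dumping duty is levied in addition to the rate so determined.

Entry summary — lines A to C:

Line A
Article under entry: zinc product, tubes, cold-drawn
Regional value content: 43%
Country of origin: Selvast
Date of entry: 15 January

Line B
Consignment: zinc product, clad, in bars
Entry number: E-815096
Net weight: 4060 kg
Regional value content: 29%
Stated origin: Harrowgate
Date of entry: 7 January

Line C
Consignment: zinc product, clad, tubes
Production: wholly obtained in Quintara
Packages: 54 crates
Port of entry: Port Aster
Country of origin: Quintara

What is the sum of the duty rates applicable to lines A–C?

71%

Line A: zinc → 3-1; tubes → 3-1-3; cold-drawn → 3-1-3-2. Scheduled 9%. Selvast agreement on 3-2-1-3: 3-1-3-2 not covered; anti-dumping (Selvast, 3-1-3): +25%; total 9% + 25% = 34%. → 34%.
Line B: zinc → 3-1; in bars → 3-1-2; clad → 3-1-2-2. Scheduled 16%. Harrowgate agreement on 3-1-2: RVC < 35%. → 16%.
Line C: zinc → 3-1; tubes → 3-1-3; clad → 3-1-3-1. Scheduled 21%. Quintara agreement on 3-3-2-2: 3-1-3-1 not covered. → 21%.
Sum: 34% + 16% + 21% = 71%.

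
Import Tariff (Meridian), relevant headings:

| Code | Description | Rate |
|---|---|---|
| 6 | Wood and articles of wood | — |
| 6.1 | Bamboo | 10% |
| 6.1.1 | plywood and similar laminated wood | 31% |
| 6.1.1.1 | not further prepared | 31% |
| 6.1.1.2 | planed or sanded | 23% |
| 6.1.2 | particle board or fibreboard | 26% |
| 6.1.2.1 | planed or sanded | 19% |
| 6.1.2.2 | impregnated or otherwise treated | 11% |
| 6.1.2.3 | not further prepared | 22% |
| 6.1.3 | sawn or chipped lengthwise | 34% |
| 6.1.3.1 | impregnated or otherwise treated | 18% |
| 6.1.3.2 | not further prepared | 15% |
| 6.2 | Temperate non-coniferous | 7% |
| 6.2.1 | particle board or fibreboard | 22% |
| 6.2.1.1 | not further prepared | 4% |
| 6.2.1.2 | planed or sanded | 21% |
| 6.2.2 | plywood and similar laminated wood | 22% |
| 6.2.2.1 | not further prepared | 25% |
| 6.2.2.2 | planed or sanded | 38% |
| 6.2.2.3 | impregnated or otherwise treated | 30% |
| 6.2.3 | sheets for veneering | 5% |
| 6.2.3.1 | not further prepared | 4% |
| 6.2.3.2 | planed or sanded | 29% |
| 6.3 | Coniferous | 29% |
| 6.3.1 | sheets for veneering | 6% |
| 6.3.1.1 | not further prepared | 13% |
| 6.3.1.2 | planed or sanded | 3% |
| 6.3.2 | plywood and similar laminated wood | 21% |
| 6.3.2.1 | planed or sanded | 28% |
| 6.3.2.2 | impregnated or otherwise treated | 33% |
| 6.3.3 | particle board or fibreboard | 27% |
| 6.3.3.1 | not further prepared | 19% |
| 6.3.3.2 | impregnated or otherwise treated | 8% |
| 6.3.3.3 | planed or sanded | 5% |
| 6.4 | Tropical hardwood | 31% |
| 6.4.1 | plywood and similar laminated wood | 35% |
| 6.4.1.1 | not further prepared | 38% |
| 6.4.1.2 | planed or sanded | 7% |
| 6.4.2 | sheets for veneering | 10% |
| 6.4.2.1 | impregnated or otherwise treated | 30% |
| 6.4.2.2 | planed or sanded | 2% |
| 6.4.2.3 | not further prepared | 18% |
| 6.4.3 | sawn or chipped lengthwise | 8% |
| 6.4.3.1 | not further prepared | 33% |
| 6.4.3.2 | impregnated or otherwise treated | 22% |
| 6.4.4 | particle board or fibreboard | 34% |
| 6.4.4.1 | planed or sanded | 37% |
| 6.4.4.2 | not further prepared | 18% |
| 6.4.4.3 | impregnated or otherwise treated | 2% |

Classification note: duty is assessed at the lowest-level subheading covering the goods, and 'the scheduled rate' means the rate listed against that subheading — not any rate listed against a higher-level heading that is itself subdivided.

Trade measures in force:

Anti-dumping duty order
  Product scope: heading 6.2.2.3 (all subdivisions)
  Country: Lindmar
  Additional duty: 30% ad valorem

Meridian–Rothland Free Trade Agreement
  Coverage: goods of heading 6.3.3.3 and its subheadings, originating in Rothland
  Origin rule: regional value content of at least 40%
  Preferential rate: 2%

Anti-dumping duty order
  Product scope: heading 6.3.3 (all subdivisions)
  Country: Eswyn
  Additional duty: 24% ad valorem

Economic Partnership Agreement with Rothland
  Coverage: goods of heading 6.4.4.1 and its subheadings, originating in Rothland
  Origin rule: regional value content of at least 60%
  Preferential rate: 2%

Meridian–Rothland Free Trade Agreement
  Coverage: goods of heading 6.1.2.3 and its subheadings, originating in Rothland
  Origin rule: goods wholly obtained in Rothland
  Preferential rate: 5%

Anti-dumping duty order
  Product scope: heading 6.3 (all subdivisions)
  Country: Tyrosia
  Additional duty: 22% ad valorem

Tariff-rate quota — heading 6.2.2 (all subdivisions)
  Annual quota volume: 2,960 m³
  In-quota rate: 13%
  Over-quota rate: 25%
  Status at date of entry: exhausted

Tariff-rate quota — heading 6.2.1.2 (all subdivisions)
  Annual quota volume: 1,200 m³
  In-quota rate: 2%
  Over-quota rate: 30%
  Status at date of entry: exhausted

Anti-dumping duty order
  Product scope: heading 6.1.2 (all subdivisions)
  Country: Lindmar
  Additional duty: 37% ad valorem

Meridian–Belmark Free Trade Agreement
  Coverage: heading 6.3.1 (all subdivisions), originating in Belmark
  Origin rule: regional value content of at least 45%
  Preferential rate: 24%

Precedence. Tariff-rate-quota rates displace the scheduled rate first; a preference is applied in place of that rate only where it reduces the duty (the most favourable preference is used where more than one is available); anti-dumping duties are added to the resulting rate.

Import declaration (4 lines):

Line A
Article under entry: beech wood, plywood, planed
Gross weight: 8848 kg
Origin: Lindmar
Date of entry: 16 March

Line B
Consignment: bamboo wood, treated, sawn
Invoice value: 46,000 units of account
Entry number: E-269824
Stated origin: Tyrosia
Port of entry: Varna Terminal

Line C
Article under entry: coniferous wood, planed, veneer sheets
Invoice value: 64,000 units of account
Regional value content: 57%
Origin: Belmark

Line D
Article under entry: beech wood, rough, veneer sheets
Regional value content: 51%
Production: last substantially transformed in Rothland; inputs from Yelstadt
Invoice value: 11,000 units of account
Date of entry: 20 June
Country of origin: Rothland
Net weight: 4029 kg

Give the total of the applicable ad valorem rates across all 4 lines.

Line A: beech → 6.2; plywood → 6.2.2; planed → 6.2.2.2. Scheduled 38%. quota on 6.2.2 exhausted → over-quota 25%. → 25%.
Line B: bamboo → 6.1; sawn → 6.1.3; treated → 6.1.3.1. Scheduled 18%. No special measure applies. → 18%.
Line C: coniferous → 6.3; veneer sheets → 6.3.1; planed → 6.3.1.2. Scheduled 3%. Belmark agreement on 6.3.1: RVC ≥ 45% → 24% available; preference 24% not lower than 3% → no reduction. → 3%.
Line D: beech → 6.2; veneer sheets → 6.2.3; rough → 6.2.3.1. Scheduled 4%. Rothland agreement on 6.3.3.3: 6.2.3.1 not covered; Rothland agreement on 6.4.4.1: 6.2.3.1 not covered; Rothland agreement on 6.1.2.3: 6.2.3.1 not covered. → 4%.
Sum: 25% + 18% + 3% + 4% = 50%.

50%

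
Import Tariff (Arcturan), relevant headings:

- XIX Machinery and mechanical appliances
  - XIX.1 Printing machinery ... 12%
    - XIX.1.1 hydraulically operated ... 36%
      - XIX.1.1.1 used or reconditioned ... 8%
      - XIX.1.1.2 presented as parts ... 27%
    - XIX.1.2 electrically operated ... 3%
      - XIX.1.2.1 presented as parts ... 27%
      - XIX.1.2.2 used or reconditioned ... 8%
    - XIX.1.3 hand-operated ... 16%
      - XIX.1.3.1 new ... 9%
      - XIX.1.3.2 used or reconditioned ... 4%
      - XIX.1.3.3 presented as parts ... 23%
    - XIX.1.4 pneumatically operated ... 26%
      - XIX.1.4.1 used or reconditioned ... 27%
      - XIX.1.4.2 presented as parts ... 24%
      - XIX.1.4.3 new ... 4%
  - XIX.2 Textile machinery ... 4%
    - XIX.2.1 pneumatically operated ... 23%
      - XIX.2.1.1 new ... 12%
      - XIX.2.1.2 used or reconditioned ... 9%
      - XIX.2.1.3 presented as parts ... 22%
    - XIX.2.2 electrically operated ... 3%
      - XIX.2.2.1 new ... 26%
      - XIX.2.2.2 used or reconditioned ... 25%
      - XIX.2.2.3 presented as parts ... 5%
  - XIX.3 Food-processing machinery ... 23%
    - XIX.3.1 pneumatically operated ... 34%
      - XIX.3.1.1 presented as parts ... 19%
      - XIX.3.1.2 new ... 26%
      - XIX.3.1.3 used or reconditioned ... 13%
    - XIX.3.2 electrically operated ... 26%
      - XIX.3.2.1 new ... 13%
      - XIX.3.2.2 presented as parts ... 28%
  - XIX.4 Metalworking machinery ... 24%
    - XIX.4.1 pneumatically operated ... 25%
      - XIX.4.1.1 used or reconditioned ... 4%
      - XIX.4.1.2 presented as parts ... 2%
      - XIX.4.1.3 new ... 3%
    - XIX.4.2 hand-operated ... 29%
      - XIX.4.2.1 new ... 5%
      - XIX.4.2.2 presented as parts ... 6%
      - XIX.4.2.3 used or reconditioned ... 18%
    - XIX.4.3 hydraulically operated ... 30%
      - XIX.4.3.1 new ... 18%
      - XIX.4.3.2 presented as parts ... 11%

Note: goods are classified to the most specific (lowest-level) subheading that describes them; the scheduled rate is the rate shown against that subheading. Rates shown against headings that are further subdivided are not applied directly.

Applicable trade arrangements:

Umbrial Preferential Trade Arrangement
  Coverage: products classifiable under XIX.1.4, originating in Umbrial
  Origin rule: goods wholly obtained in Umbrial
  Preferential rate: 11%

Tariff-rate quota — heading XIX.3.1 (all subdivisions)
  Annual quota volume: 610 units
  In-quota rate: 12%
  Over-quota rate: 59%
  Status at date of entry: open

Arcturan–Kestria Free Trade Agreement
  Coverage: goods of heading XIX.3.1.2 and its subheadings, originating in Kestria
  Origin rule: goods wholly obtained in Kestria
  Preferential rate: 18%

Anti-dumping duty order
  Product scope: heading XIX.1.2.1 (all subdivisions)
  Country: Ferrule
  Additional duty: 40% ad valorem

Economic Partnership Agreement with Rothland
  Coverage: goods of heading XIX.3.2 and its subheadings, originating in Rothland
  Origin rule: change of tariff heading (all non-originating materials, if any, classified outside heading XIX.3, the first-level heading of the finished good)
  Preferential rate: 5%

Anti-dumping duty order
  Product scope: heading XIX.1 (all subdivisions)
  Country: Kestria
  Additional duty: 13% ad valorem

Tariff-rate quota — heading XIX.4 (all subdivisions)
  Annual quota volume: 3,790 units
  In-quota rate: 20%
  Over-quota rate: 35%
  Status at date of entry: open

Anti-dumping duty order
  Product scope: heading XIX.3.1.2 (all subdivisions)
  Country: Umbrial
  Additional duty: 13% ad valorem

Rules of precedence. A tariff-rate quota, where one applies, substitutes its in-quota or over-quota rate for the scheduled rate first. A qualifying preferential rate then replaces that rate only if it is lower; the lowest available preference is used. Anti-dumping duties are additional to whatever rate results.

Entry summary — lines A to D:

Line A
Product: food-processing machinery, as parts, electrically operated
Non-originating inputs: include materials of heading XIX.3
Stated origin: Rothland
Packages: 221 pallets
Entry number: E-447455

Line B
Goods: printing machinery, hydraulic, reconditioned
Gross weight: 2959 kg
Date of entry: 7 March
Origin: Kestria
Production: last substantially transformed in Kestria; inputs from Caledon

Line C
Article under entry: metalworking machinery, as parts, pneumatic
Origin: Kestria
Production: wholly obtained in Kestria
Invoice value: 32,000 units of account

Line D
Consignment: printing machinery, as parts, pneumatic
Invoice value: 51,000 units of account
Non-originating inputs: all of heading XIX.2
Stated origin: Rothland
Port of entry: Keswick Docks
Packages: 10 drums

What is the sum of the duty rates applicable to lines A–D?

93%

Line A: food-processing → XIX.3; electrically operated → XIX.3.2; as parts → XIX.3.2.2. Scheduled 28%. Rothland agreement on XIX.3.2: CTH not met. → 28%.
Line B: printing → XIX.1; hydraulic → XIX.1.1; reconditioned → XIX.1.1.1. Scheduled 8%. Kestria agreement on XIX.3.1.2: XIX.1.1.1 not covered; anti-dumping (Kestria, XIX.1): +13%; total 8% + 13% = 21%. → 21%.
Line C: metalworking → XIX.4; pneumatic → XIX.4.1; as parts → XIX.4.1.2. Scheduled 2%. quota on XIX.4 open → in-quota 20%; Kestria agreement on XIX.3.1.2: XIX.4.1.2 not covered. → 20%.
Line D: printing → XIX.1; pneumatic → XIX.1.4; as parts → XIX.1.4.2. Scheduled 24%. Rothland agreement on XIX.3.2: XIX.1.4.2 not covered. → 24%.
Sum: 28% + 21% + 20% + 24% = 93%.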